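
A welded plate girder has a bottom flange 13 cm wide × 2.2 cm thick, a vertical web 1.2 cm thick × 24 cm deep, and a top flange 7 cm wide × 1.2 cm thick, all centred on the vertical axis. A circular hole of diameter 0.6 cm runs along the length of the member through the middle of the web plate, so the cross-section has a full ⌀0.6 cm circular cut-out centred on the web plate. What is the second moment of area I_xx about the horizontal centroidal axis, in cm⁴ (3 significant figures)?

I_xx ≈ 6530 cm⁴

Decompose the section into non-overlapping parts with the origin at the bottom-left of its bounding rectangle.
Bottom plate: 13 × 2.2, A = 28.6 cm², y = 1.1 cm, Ī = 11.535 cm⁴.
Web plate: 1.2 × 24, A = 28.8 cm², y = 14.2 cm, Ī = 1382.4 cm⁴.
Top plate: 7 × 1.2, A = 8.4 cm², y = 26.8 cm, Ī = 1.008 cm⁴.
Hole (subtracted): ⌀0.6, A = 0.28274 cm², y = 14.2 cm, Ī = 0.0063617 cm⁴.
Centroid: ȳ = ΣA·y / ΣA = 10.097 cm.
Transfer each piece to the horizontal centroidal axis using Ī + A·d² with d = y − 10.097:
  bottom plate: d = -8.997 cm → contributes +2326.6 cm⁴
  web plate: d = 4.103 cm → contributes +1867.2 cm⁴
  top plate: d = 16.703 cm → contributes +2344.5 cm⁴
  hole: d = 4.103 cm → contributes −4.7663 cm⁴
Total I = 6533.6 cm⁴.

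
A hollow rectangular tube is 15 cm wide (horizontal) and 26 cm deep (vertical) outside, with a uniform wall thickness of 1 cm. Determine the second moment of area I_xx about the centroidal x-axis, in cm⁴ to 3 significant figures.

Treat the section as a set of non-overlapping primitives; coordinates are from the bounding-box lower-left.
Outer rectangle: 15 × 26, A = 390 cm², y = 13 cm, Ī = 21 970 cm⁴.
Inner void (subtracted): 13 × 24, A = 312 cm², y = 13 cm, Ī = 14 976 cm⁴.
By symmetry the centroid is at mid-height, ȳ = 13 cm.
All pieces are centred on the centroidal x-axis, so I = ΣĪ (holes subtracted) = 6 994 cm⁴.

I_xx ≈ 6990 cm⁴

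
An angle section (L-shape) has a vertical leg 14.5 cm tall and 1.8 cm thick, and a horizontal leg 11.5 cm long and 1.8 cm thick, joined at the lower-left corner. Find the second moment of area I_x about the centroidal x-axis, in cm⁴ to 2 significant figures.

I_x ≈ 880 cm⁴

Decompose the section into non-overlapping parts with the origin at the bottom-left of its bounding rectangle.
Vertical leg: 1.8 × 14.5, A = 26.1 cm², y = 7.25 cm, Ī = 457.3 cm⁴.
Horizontal leg (remainder): 9.7 × 1.8, A = 17.46 cm², y = 0.9 cm, Ī = 4.714 cm⁴.
Centroid: ȳ = ΣA·y / ΣA = 4.705 cm.
Transfer each piece to the centroidal x-axis using Ī + A·d² with d = y − 4.705:
  vertical leg: d = 2.545 cm → contributes +626.4 cm⁴
  horizontal leg (remainder): d = -3.805 cm → contributes +257.5 cm⁴
Total I = 883.8 cm⁴.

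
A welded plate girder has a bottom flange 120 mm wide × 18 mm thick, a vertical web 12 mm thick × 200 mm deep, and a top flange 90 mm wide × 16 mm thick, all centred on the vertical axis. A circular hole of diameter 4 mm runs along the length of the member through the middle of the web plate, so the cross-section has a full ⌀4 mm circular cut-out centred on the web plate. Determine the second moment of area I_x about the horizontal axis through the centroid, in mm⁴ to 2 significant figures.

I_x ≈ 4.9 × 10⁷ mm⁴

Split into non-overlapping primitives; take the origin at the lower-left of the bounding box.
Bottom plate: 120 × 18, A = 2 160 mm², y = 9 mm, Ī = 58 320 mm⁴.
Web plate: 12 × 200, A = 2 400 mm², y = 118 mm, Ī = 8 000 000 mm⁴.
Top plate: 90 × 16, A = 1 440 mm², y = 226 mm, Ī = 30 720 mm⁴.
Hole (subtracted): ⌀4, A = 12.57 mm², y = 118 mm, Ī = 12.57 mm⁴.
Centroid: ȳ = ΣA·y / ΣA = 104.7 mm.
Transfer each piece to the horizontal axis through the centroid using Ī + A·d² with d = y − 104.7:
  bottom plate: d = -95.65 mm → contributes +19 820 837 mm⁴
  web plate: d = 13.35 mm → contributes +8 427 603 mm⁴
  top plate: d = 121.3 mm → contributes +21 235 190 mm⁴
  hole: d = 13.35 mm → contributes −2 251 mm⁴
Total I = 49 481 379 mm⁴.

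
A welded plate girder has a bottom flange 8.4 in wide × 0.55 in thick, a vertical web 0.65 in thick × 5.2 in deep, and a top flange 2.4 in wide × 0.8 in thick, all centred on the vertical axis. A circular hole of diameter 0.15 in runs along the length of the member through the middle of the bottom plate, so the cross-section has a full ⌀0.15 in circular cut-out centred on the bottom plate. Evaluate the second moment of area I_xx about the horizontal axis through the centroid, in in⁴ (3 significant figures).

I_xx ≈ 57.5 in⁴

Break the section into simple shapes (no overlaps), measuring from the bottom-left corner of the bounding box.
Bottom plate: 8.4 × 0.55, A = 4.62 in², y = 0.275 in, Ī = 0.11646 in⁴.
Web plate: 0.65 × 5.2, A = 3.38 in², y = 3.15 in, Ī = 7.6163 in⁴.
Top plate: 2.4 × 0.8, A = 1.92 in², y = 6.15 in, Ī = 0.1024 in⁴.
Hole (subtracted): ⌀0.15, A = 0.017671 in², y = 0.275 in, Ī = 0.00002485 in⁴.
Centroid: ȳ = ΣA·y / ΣA = 2.3955 in.
Transfer each piece to the horizontal axis through the centroid using Ī + A·d² with d = y − 2.3955:
  bottom plate: d = -2.1205 in → contributes +20.89 in⁴
  web plate: d = 0.75454 in → contributes +9.5406 in⁴
  top plate: d = 3.7545 in → contributes +27.168 in⁴
  hole: d = -2.1205 in → contributes −0.079482 in⁴
Total I = 57.519 in⁴.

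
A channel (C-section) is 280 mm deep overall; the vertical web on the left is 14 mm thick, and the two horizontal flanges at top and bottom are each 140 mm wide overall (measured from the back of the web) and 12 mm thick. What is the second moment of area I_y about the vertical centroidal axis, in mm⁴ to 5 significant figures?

Split into non-overlapping primitives; take the origin at the lower-left of the bounding box.
Web: 14 × 280, A = 3 920 mm², x = 7 mm, Ī = 64026.67 mm⁴.
Top flange (beyond web): 126 × 12, A = 1 512 mm², x = 77 mm, Ī = 2 000 376 mm⁴.
Bottom flange (beyond web): 126 × 12, A = 1 512 mm², x = 77 mm, Ī = 2 000 376 mm⁴.
Centroid: x̄ = ΣA·x / ΣA = 37.48387 mm.
Transfer each piece to the vertical centroidal axis using Ī + A·d² with d = x − 37.48387:
  web: d = -30.48387 mm → contributes +3 706 751 mm⁴
  top flange (beyond web): d = 39.51613 mm → contributes +4 361 401 mm⁴
  bottom flange (beyond web): d = 39.51613 mm → contributes +4 361 401 mm⁴
Total I = 12 429 553 mm⁴.

I_y ≈ 1.2430 × 10⁷ mm⁴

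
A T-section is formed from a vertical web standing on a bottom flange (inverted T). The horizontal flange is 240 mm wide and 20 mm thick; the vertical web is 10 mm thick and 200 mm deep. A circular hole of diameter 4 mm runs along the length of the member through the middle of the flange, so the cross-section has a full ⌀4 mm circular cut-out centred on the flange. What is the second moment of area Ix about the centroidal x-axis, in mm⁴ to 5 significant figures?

Ix ≈ 2.3896 × 10⁷ mm⁴

Decompose the section into non-overlapping parts with the origin at the bottom-left of its bounding rectangle.
Flange: 240 × 20, A = 4 800 mm², y = 10 mm, Ī = 160 000 mm⁴.
Web: 10 × 200, A = 2 000 mm², y = 120 mm, Ī = 6 666 667 mm⁴.
Hole (subtracted): ⌀4, A = 12.56637 mm², y = 10 mm, Ī = 12.56637 mm⁴.
Centroid: ȳ = ΣA·y / ΣA = 42.41284 mm.
Transfer each piece to the centroidal x-axis using Ī + A·d² with d = y − 42.41284:
  flange: d = -32.41284 mm → contributes +5 202 843 mm⁴
  web: d = 77.58716 mm → contributes +18 706 201 mm⁴
  hole: d = -32.41284 mm → contributes −13214.7 mm⁴
Total I = 23 895 829 mm⁴.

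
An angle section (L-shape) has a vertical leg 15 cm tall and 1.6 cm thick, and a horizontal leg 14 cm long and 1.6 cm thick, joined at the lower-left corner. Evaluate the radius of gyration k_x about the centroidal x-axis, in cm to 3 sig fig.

k_x ≈ 4.63 cm

Split into non-overlapping primitives; take the origin at the lower-left of the bounding box.
Vertical leg: 1.6 × 15, A = 24 cm², y = 7.5 cm, Ī = 450 cm⁴.
Horizontal leg (remainder): 12.4 × 1.6, A = 19.84 cm², y = 0.8 cm, Ī = 4.2325 cm⁴.
Centroid: ȳ = ΣA·y / ΣA = 4.4679 cm.
Transfer each piece to the centroidal x-axis using Ī + A·d² with d = y − 4.4679:
  vertical leg: d = 3.0321 cm → contributes +670.65 cm⁴
  horizontal leg (remainder): d = -3.6679 cm → contributes +271.15 cm⁴
Total I = 941.8 cm⁴.
Radius of gyration: k = √(I/A) = √(941.8 / 43.84) = 4.6349 cm.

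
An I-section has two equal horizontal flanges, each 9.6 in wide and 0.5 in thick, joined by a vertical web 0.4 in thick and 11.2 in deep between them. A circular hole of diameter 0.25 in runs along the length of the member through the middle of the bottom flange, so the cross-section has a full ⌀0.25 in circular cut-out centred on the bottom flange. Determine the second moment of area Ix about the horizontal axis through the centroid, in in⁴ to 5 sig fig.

Ix ≈ 373.88 in⁴

Treat the section as a set of non-overlapping primitives; coordinates are from the bounding-box lower-left.
Bottom flange: 9.6 × 0.5, A = 4.8 in², y = 0.25 in, Ī = 0.1 in⁴.
Web: 0.4 × 11.2, A = 4.48 in², y = 6.1 in, Ī = 46.83093 in⁴.
Top flange: 9.6 × 0.5, A = 4.8 in², y = 11.95 in, Ī = 0.1 in⁴.
Hole (subtracted): ⌀0.25, A = 0.04908739 in², y = 0.25 in, Ī = 0.0001917476 in⁴.
Centroid: ȳ = ΣA·y / ΣA = 6.120466 in.
Transfer each piece to the horizontal axis through the centroid using Ī + A·d² with d = y − 6.120466:
  bottom flange: d = -5.870466 in → contributes +165.5194 in⁴
  web: d = -0.02046632 in → contributes +46.83281 in⁴
  top flange: d = 5.829534 in → contributes +163.2206 in⁴
  hole: d = -5.870466 in → contributes −1.69186 in⁴
Total I = 373.881 in⁴.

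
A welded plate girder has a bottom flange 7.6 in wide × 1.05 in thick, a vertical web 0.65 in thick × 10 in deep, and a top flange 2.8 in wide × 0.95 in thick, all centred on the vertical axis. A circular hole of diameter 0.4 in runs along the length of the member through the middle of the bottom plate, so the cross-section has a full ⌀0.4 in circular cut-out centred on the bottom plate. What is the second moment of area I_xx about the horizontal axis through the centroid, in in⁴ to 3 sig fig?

Break the section into simple shapes (no overlaps), measuring from the bottom-left corner of the bounding box.
Bottom plate: 7.6 × 1.05, A = 7.98 in², y = 0.525 in, Ī = 0.73316 in⁴.
Web plate: 0.65 × 10, A = 6.5 in², y = 6.05 in, Ī = 54.167 in⁴.
Top plate: 2.8 × 0.95, A = 2.66 in², y = 11.525 in, Ī = 0.20005 in⁴.
Hole (subtracted): ⌀0.4, A = 0.12566 in², y = 0.525 in, Ī = 0.0012566 in⁴.
Centroid: ȳ = ΣA·y / ΣA = 4.3554 in.
Transfer each piece to the horizontal axis through the centroid using Ī + A·d² with d = y − 4.3554:
  bottom plate: d = -3.8304 in → contributes +117.82 in⁴
  web plate: d = 1.6946 in → contributes +72.831 in⁴
  top plate: d = 7.1696 in → contributes +136.93 in⁴
  hole: d = -3.8304 in → contributes −1.845 in⁴
Total I = 325.74 in⁴.

I_xx ≈ 326 in⁴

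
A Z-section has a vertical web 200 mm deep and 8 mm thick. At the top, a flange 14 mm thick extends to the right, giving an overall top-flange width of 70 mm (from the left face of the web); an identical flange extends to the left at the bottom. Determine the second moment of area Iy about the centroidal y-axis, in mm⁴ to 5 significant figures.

Iy ≈ 2.6912 × 10⁶ mm⁴

Break the section into simple shapes (no overlaps), measuring from the bottom-left corner of the bounding box.
Web: 8 × 200, A = 1 600 mm², x = 66 mm, Ī = 8533.333 mm⁴.
Top flange (beyond web): 62 × 14, A = 868 mm², x = 101 mm, Ī = 278049.3 mm⁴.
Bottom flange (beyond web): 62 × 14, A = 868 mm², x = 31 mm, Ī = 278049.3 mm⁴.
Centroid: x̄ = ΣA·x / ΣA = 66 mm.
Transfer each piece to the centroidal y-axis using Ī + A·d² with d = x − 66:
  web: d = 0 mm → contributes +8533.333 mm⁴
  top flange (beyond web): d = 35 mm → contributes +1 341 349 mm⁴
  bottom flange (beyond web): d = -35 mm → contributes +1 341 349 mm⁴
Total I = 2 691 232 mm⁴.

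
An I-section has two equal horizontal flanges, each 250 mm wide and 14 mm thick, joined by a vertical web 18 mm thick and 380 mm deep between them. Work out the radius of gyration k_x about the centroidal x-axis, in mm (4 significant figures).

k_x ≈ 160.0 mm

Split into non-overlapping primitives; take the origin at the lower-left of the bounding box.
Bottom flange: 250 × 14, A = 3 500 mm², y = 7 mm, Ī = 57166.7 mm⁴.
Web: 18 × 380, A = 6 840 mm², y = 204 mm, Ī = 82 308 000 mm⁴.
Top flange: 250 × 14, A = 3 500 mm², y = 401 mm, Ī = 57166.7 mm⁴.
By symmetry the centroid is at mid-height, ȳ = 204 mm.
Transfer each piece to the centroidal x-axis using Ī + A·d² with d = y − 204:
  bottom flange: d = -197 mm → contributes +135 888 667 mm⁴
  web: d = 0 mm → contributes +82 308 000 mm⁴
  top flange: d = 197 mm → contributes +135 888 667 mm⁴
Total I = 354 085 333 mm⁴.
Radius of gyration: k = √(I/A) = √(354 085 333 / 13 840) = 159.951 mm.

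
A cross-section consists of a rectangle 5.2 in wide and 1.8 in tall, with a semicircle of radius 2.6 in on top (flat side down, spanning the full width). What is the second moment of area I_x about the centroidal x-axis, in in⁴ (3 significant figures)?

I_x ≈ 27.5 in⁴

Treat the section as a set of non-overlapping primitives; coordinates are from the bounding-box lower-left.
Rectangular body: 5.2 × 1.8, A = 9.36 in², y = 0.9 in, Ī = 2.5272 in⁴.
Semicircular cap: semicircle r = 2.6, A = 10.619 in², y = 2.9035 in, Ī = 5.0156 in⁴.
Centroid: ȳ = ΣA·y / ΣA = 1.9648 in.
Transfer each piece to the centroidal x-axis using Ī + A·d² with d = y − 1.9648:
  rectangular body: d = -1.0648 in → contributes +13.14 in⁴
  semicircular cap: d = 0.93863 in → contributes +14.371 in⁴
Total I = 27.511 in⁴.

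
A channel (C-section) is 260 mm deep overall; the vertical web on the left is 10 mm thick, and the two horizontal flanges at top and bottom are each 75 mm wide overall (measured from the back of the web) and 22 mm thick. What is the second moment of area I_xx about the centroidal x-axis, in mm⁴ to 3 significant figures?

I_xx ≈ 5.53 × 10⁷ mm⁴

Split into non-overlapping primitives; take the origin at the lower-left of the bounding box.
Web: 10 × 260, A = 2 600 mm², y = 130 mm, Ī = 14 646 667 mm⁴.
Top flange (beyond web): 65 × 22, A = 1 430 mm², y = 249 mm, Ī = 57 677 mm⁴.
Bottom flange (beyond web): 65 × 22, A = 1 430 mm², y = 11 mm, Ī = 57 677 mm⁴.
By symmetry the centroid is at mid-height, ȳ = 130 mm.
Transfer each piece to the centroidal x-axis using Ī + A·d² with d = y − 130:
  web: d = 0 mm → contributes +14 646 667 mm⁴
  top flange (beyond web): d = 119 mm → contributes +20 307 907 mm⁴
  bottom flange (beyond web): d = -119 mm → contributes +20 307 907 mm⁴
Total I = 55 262 480 mm⁴.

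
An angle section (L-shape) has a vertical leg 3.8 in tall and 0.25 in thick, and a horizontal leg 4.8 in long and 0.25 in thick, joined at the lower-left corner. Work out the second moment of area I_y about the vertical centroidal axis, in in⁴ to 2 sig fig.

I_y ≈ 4.9 in⁴

Treat the section as a set of non-overlapping primitives; coordinates are from the bounding-box lower-left.
Vertical leg: 0.25 × 3.8, A = 0.95 in², x = 0.125 in, Ī = 0.004948 in⁴.
Horizontal leg (remainder): 4.55 × 0.25, A = 1.138 in², x = 2.525 in, Ī = 1.962 in⁴.
Centroid: x̄ = ΣA·x / ΣA = 1.433 in.
Transfer each piece to the vertical centroidal axis using Ī + A·d² with d = x − 1.433:
  vertical leg: d = -1.308 in → contributes +1.63 in⁴
  horizontal leg (remainder): d = 1.092 in → contributes +3.319 in⁴
Total I = 4.949 in⁴.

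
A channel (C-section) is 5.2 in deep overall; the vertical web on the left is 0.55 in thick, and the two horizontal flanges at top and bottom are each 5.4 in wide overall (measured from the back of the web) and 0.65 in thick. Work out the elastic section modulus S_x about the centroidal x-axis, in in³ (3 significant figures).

Split into non-overlapping primitives; take the origin at the lower-left of the bounding box.
Web: 0.55 × 5.2, A = 2.86 in², y = 2.6 in, Ī = 6.4445 in⁴.
Top flange (beyond web): 4.85 × 0.65, A = 3.1525 in², y = 4.875 in, Ī = 0.11099 in⁴.
Bottom flange (beyond web): 4.85 × 0.65, A = 3.1525 in², y = 0.325 in, Ī = 0.11099 in⁴.
By symmetry the centroid is at mid-height, ȳ = 2.6 in.
Transfer each piece to the centroidal x-axis using Ī + A·d² with d = y − 2.6:
  web: d = 0 in → contributes +6.4445 in⁴
  top flange (beyond web): d = 2.275 in → contributes +16.427 in⁴
  bottom flange (beyond web): d = -2.275 in → contributes +16.427 in⁴
Total I = 39.299 in⁴.
Extreme fibre distance c = 2.6 in; S = I/c = 15.115 in³.

S_x ≈ 15.1 in³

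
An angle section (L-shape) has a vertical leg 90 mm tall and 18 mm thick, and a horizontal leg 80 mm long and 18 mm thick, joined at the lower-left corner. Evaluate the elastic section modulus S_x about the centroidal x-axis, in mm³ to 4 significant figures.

Decompose the section into non-overlapping parts with the origin at the bottom-left of its bounding rectangle.
Vertical leg: 18 × 90, A = 1 620 mm², y = 45 mm, Ī = 1 093 500 mm⁴.
Horizontal leg (remainder): 62 × 18, A = 1 116 mm², y = 9 mm, Ī = 30 132 mm⁴.
Centroid: ȳ = ΣA·y / ΣA = 30.3158 mm.
Transfer each piece to the centroidal x-axis using Ī + A·d² with d = y − 30.3158:
  vertical leg: d = 14.6842 mm → contributes +1 442 814 mm⁴
  horizontal leg (remainder): d = -21.3158 mm → contributes +537 201 mm⁴
Total I = 1 980 015 mm⁴.
Extreme fibre distance c = 59.6842 mm; S = I/c = 33174.9 mm³.

S_x ≈ 3.317 × 10⁴ mm³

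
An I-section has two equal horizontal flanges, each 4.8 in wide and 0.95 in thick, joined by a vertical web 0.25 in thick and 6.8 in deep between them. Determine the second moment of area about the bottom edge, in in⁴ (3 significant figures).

Split into non-overlapping primitives; take the origin at the lower-left of the bounding box.
Bottom flange: 4.8 × 0.95, A = 4.56 in², y = 0.475 in, Ī = 0.34295 in⁴.
Web: 0.25 × 6.8, A = 1.7 in², y = 4.35 in, Ī = 6.5507 in⁴.
Top flange: 4.8 × 0.95, A = 4.56 in², y = 8.225 in, Ī = 0.34295 in⁴.
Transfer each piece to the base of the section using Ī + A·d² with d = y − 0:
  bottom flange: d = 0.475 in → contributes +1.3718 in⁴
  web: d = 4.35 in → contributes +38.719 in⁴
  top flange: d = 8.225 in → contributes +308.83 in⁴
Total I = 348.92 in⁴.

I_base ≈ 349 in⁴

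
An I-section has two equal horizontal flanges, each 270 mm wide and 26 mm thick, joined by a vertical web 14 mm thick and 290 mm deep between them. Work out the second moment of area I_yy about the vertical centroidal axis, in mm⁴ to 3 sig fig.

I_yy ≈ 8.54 × 10⁷ mm⁴

Decompose the section into non-overlapping parts with the origin at the bottom-left of its bounding rectangle.
Bottom flange: 270 × 26, A = 7 020 mm², x = 135 mm, Ī = 42 646 500 mm⁴.
Web: 14 × 290, A = 4 060 mm², x = 135 mm, Ī = 66 313 mm⁴.
Top flange: 270 × 26, A = 7 020 mm², x = 135 mm, Ī = 42 646 500 mm⁴.
By symmetry the centroid is at mid-width, x̄ = 135 mm.
All pieces are centred on the vertical centroidal axis, so I = ΣĪ = 85 359 313 mm⁴.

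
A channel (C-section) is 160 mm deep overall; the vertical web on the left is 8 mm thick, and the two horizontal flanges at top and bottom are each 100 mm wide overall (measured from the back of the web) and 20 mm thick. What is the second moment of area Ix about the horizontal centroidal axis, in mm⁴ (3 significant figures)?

Split into non-overlapping primitives; take the origin at the lower-left of the bounding box.
Web: 8 × 160, A = 1 280 mm², y = 80 mm, Ī = 2 730 667 mm⁴.
Top flange (beyond web): 92 × 20, A = 1 840 mm², y = 150 mm, Ī = 61 333 mm⁴.
Bottom flange (beyond web): 92 × 20, A = 1 840 mm², y = 10 mm, Ī = 61 333 mm⁴.
By symmetry the centroid is at mid-height, ȳ = 80 mm.
Transfer each piece to the horizontal centroidal axis using Ī + A·d² with d = y − 80:
  web: d = 0 mm → contributes +2 730 667 mm⁴
  top flange (beyond web): d = 70 mm → contributes +9 077 333 mm⁴
  bottom flange (beyond web): d = -70 mm → contributes +9 077 333 mm⁴
Total I = 20 885 333 mm⁴.

Ix ≈ 2.09 × 10⁷ mm⁴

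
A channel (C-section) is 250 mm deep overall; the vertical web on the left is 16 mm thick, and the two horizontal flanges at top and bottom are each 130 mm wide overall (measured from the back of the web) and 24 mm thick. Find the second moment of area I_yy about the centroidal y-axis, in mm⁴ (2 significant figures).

I_yy ≈ 1.6 × 10⁷ mm⁴

Treat the section as a set of non-overlapping primitives; coordinates are from the bounding-box lower-left.
Web: 16 × 250, A = 4 000 mm², x = 8 mm, Ī = 85 333 mm⁴.
Top flange (beyond web): 114 × 24, A = 2 736 mm², x = 73 mm, Ī = 2 963 088 mm⁴.
Bottom flange (beyond web): 114 × 24, A = 2 736 mm², x = 73 mm, Ī = 2 963 088 mm⁴.
Centroid: x̄ = ΣA·x / ΣA = 45.55 mm.
Transfer each piece to the centroidal y-axis using Ī + A·d² with d = x − 45.55:
  web: d = -37.55 mm → contributes +5 725 546 mm⁴
  top flange (beyond web): d = 27.45 mm → contributes +5 024 569 mm⁴
  bottom flange (beyond web): d = 27.45 mm → contributes +5 024 569 mm⁴
Total I = 15 774 685 mm⁴.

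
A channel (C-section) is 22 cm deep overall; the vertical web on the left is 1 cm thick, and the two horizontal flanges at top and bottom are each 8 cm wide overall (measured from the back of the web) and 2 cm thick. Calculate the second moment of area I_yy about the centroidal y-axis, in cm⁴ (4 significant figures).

I_yy ≈ 313.3 cm⁴

Decompose the section into non-overlapping parts with the origin at the bottom-left of its bounding rectangle.
Web: 1 × 22, A = 22 cm², x = 0.5 cm, Ī = 1.83333 cm⁴.
Top flange (beyond web): 7 × 2, A = 14 cm², x = 4.5 cm, Ī = 57.1667 cm⁴.
Bottom flange (beyond web): 7 × 2, A = 14 cm², x = 4.5 cm, Ī = 57.1667 cm⁴.
Centroid: x̄ = ΣA·x / ΣA = 2.74 cm.
Transfer each piece to the centroidal y-axis using Ī + A·d² with d = x − 2.74:
  web: d = -2.24 cm → contributes +112.221 cm⁴
  top flange (beyond web): d = 1.76 cm → contributes +100.533 cm⁴
  bottom flange (beyond web): d = 1.76 cm → contributes +100.533 cm⁴
Total I = 313.287 cm⁴.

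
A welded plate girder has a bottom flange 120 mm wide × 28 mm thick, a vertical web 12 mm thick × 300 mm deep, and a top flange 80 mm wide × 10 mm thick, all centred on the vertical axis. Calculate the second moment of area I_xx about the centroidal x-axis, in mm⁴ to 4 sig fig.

I_xx ≈ 1.133 × 10⁸ mm⁴

Treat the section as a set of non-overlapping primitives; coordinates are from the bounding-box lower-left.
Bottom plate: 120 × 28, A = 3 360 mm², y = 14 mm, Ī = 219 520 mm⁴.
Web plate: 12 × 300, A = 3 600 mm², y = 178 mm, Ī = 27 000 000 mm⁴.
Top plate: 80 × 10, A = 800 mm², y = 333 mm, Ī = 6666.67 mm⁴.
Centroid: ȳ = ΣA·y / ΣA = 122.969 mm.
Transfer each piece to the centroidal x-axis using Ī + A·d² with d = y − 122.969:
  bottom plate: d = -108.969 mm → contributes +40 117 029 mm⁴
  web plate: d = 55.0309 mm → contributes +37 902 251 mm⁴
  top plate: d = 210.031 mm → contributes +35 297 059 mm⁴
Total I = 113 316 339 mm⁴.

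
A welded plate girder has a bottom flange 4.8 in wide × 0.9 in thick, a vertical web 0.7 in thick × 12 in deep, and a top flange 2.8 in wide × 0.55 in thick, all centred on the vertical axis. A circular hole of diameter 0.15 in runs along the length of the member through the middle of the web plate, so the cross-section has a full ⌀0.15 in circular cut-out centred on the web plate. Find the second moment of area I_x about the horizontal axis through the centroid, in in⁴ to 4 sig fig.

I_x ≈ 318.2 in⁴

Treat the section as a set of non-overlapping primitives; coordinates are from the bounding-box lower-left.
Bottom plate: 4.8 × 0.9, A = 4.32 in², y = 0.45 in, Ī = 0.2916 in⁴.
Web plate: 0.7 × 12, A = 8.4 in², y = 6.9 in, Ī = 100.8 in⁴.
Top plate: 2.8 × 0.55, A = 1.54 in², y = 13.175 in, Ī = 0.0388208 in⁴.
Hole (subtracted): ⌀0.15, A = 0.0176715 in², y = 6.9 in, Ī = 0.0000248505 in⁴.
Centroid: ȳ = ΣA·y / ΣA = 5.62208 in.
Transfer each piece to the horizontal axis through the centroid using Ī + A·d² with d = y − 5.62208:
  bottom plate: d = -5.17208 in → contributes +115.854 in⁴
  web plate: d = 1.27792 in → contributes +114.518 in⁴
  top plate: d = 7.55292 in → contributes +87.8905 in⁴
  hole: d = 1.27792 in → contributes −0.0288836 in⁴
Total I = 318.233 in⁴.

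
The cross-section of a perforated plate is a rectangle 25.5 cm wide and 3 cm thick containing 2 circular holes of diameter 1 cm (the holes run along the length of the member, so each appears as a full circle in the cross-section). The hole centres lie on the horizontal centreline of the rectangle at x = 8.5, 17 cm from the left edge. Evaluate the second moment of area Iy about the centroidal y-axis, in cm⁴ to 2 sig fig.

Split into non-overlapping primitives; take the origin at the lower-left of the bounding box.
Plate: 25.5 × 3, A = 76.5 cm², x = 12.75 cm, Ī = 4 145 cm⁴.
Hole 1 (subtracted): ⌀1, A = 0.7854 cm², x = 8.5 cm, Ī = 0.04909 cm⁴.
Hole 2 (subtracted): ⌀1, A = 0.7854 cm², x = 17 cm, Ī = 0.04909 cm⁴.
By symmetry the centroid is at mid-width, x̄ = 12.75 cm.
Transfer each piece to the centroidal y-axis using Ī + A·d² with d = x − 12.75:
  plate: d = 0 cm → contributes +4 145 cm⁴
  hole 1: d = -4.25 cm → contributes −14.24 cm⁴
  hole 2: d = 4.25 cm → contributes −14.24 cm⁴
Total I = 4 117 cm⁴.

Iy ≈ 4100 cm⁴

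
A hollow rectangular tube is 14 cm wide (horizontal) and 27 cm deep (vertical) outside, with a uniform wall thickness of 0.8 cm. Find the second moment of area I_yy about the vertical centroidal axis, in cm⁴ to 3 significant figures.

Split into non-overlapping primitives; take the origin at the lower-left of the bounding box.
Outer rectangle: 14 × 27, A = 378 cm², x = 7 cm, Ī = 6 174 cm⁴.
Inner void (subtracted): 12.4 × 25.4, A = 314.96 cm², x = 7 cm, Ī = 4035.7 cm⁴.
By symmetry the centroid is at mid-width, x̄ = 7 cm.
All pieces are centred on the vertical centroidal axis, so I = ΣĪ (holes subtracted) = 2138.3 cm⁴.

I_yy ≈ 2140 cm⁴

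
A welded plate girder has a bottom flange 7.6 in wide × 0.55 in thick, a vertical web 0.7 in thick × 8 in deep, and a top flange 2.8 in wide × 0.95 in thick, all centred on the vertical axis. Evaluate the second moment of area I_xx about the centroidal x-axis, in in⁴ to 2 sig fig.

Treat the section as a set of non-overlapping primitives; coordinates are from the bounding-box lower-left.
Bottom plate: 7.6 × 0.55, A = 4.18 in², y = 0.275 in, Ī = 0.1054 in⁴.
Web plate: 0.7 × 8, A = 5.6 in², y = 4.55 in, Ī = 29.87 in⁴.
Top plate: 2.8 × 0.95, A = 2.66 in², y = 9.025 in, Ī = 0.2001 in⁴.
Centroid: ȳ = ΣA·y / ΣA = 4.07 in.
Transfer each piece to the centroidal x-axis using Ī + A·d² with d = y − 4.07:
  bottom plate: d = -3.795 in → contributes +60.32 in⁴
  web plate: d = 0.4796 in → contributes +31.15 in⁴
  top plate: d = 4.955 in → contributes +65.5 in⁴
Total I = 157 in⁴.

I_xx ≈ 160 in⁴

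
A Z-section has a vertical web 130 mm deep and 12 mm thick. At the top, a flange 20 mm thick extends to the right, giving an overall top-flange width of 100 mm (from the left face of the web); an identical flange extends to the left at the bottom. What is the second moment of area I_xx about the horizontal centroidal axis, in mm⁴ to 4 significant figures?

I_xx ≈ 1.296 × 10⁷ mm⁴

Treat the section as a set of non-overlapping primitives; coordinates are from the bounding-box lower-left.
Web: 12 × 130, A = 1 560 mm², y = 65 mm, Ī = 2 197 000 mm⁴.
Top flange (beyond web): 88 × 20, A = 1 760 mm², y = 120 mm, Ī = 58666.7 mm⁴.
Bottom flange (beyond web): 88 × 20, A = 1 760 mm², y = 10 mm, Ī = 58666.7 mm⁴.
Centroid: ȳ = ΣA·y / ΣA = 65 mm.
Transfer each piece to the horizontal centroidal axis using Ī + A·d² with d = y − 65:
  web: d = 0 mm → contributes +2 197 000 mm⁴
  top flange (beyond web): d = 55 mm → contributes +5 382 667 mm⁴
  bottom flange (beyond web): d = -55 mm → contributes +5 382 667 mm⁴
Total I = 12 962 333 mm⁴.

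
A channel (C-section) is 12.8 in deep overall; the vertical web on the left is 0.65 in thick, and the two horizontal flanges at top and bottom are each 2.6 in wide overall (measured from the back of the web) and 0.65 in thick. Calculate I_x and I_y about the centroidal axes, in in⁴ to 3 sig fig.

Decompose the section into non-overlapping parts with the origin at the bottom-left of its bounding rectangle.
Web: 0.65 × 12.8, A = 8.32 in², y = 6.4 in, Ī = 113.6 in⁴.
Top flange (beyond web): 1.95 × 0.65, A = 1.2675 in², y = 12.475 in, Ī = 0.044627 in⁴.
Bottom flange (beyond web): 1.95 × 0.65, A = 1.2675 in², y = 0.325 in, Ī = 0.044627 in⁴.
By symmetry the centroid is at mid-height, ȳ = 6.4 in.
Transfer each piece to the centroidal x-axis using Ī + A·d² with d = y − 6.4:
  web: d = 0 in → contributes +113.6 in⁴
  top flange (beyond web): d = 6.075 in → contributes +46.823 in⁴
  bottom flange (beyond web): d = -6.075 in → contributes +46.823 in⁴
Total I = 207.24 in⁴.
For the y-axis: x̄ = 0.62859 in.
Repeating about the centroidal y-axis gives I_y = 4.3799 in⁴.

I_x ≈ 207 in⁴, I_y ≈ 4.38 in⁴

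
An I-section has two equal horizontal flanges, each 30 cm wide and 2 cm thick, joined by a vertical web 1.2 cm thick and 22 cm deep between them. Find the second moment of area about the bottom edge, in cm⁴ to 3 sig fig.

Break the section into simple shapes (no overlaps), measuring from the bottom-left corner of the bounding box.
Bottom flange: 30 × 2, A = 60 cm², y = 1 cm, Ī = 20 cm⁴.
Web: 1.2 × 22, A = 26.4 cm², y = 13 cm, Ī = 1064.8 cm⁴.
Top flange: 30 × 2, A = 60 cm², y = 25 cm, Ī = 20 cm⁴.
Transfer each piece to the base of the section using Ī + A·d² with d = y − 0:
  bottom flange: d = 1 cm → contributes +80 cm⁴
  web: d = 13 cm → contributes +5526.4 cm⁴
  top flange: d = 25 cm → contributes +37 520 cm⁴
Total I = 43 126 cm⁴.

I_base ≈ 4.31 × 10⁴ cm⁴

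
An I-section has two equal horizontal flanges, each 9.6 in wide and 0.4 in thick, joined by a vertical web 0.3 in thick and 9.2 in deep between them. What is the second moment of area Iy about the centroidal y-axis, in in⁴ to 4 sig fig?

Break the section into simple shapes (no overlaps), measuring from the bottom-left corner of the bounding box.
Bottom flange: 9.6 × 0.4, A = 3.84 in², x = 4.8 in, Ī = 29.4912 in⁴.
Web: 0.3 × 9.2, A = 2.76 in², x = 4.8 in, Ī = 0.0207 in⁴.
Top flange: 9.6 × 0.4, A = 3.84 in², x = 4.8 in, Ī = 29.4912 in⁴.
By symmetry the centroid is at mid-width, x̄ = 4.8 in.
All pieces are centred on the centroidal y-axis, so I = ΣĪ = 59.0031 in⁴.

Iy ≈ 59.00 in⁴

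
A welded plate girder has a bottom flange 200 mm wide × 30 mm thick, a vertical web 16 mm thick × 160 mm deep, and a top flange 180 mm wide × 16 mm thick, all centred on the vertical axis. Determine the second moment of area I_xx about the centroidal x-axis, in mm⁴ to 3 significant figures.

Treat the section as a set of non-overlapping primitives; coordinates are from the bounding-box lower-left.
Bottom plate: 200 × 30, A = 6 000 mm², y = 15 mm, Ī = 450 000 mm⁴.
Web plate: 16 × 160, A = 2 560 mm², y = 110 mm, Ī = 5 461 333 mm⁴.
Top plate: 180 × 16, A = 2 880 mm², y = 198 mm, Ī = 61 440 mm⁴.
Centroid: ȳ = ΣA·y / ΣA = 82.329 mm.
Transfer each piece to the centroidal x-axis using Ī + A·d² with d = y − 82.329:
  bottom plate: d = -67.329 mm → contributes +27 648 900 mm⁴
  web plate: d = 27.671 mm → contributes +7 421 532 mm⁴
  top plate: d = 115.67 mm → contributes +38 595 426 mm⁴
Total I = 73 665 858 mm⁴.

I_xx ≈ 7.37 × 10⁷ mm⁴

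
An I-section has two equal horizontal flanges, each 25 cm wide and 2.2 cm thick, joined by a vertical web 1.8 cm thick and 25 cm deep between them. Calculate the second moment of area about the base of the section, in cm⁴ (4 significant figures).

I_base ≈ 5.623 × 10⁴ cm⁴

Decompose the section into non-overlapping parts with the origin at the bottom-left of its bounding rectangle.
Bottom flange: 25 × 2.2, A = 55 cm², y = 1.1 cm, Ī = 22.1833 cm⁴.
Web: 1.8 × 25, A = 45 cm², y = 14.7 cm, Ī = 2343.75 cm⁴.
Top flange: 25 × 2.2, A = 55 cm², y = 28.3 cm, Ī = 22.1833 cm⁴.
Transfer each piece to the base of the section using Ī + A·d² with d = y − 0:
  bottom flange: d = 1.1 cm → contributes +88.7333 cm⁴
  web: d = 14.7 cm → contributes +12067.8 cm⁴
  top flange: d = 28.3 cm → contributes +44071.1 cm⁴
Total I = 56227.7 cm⁴.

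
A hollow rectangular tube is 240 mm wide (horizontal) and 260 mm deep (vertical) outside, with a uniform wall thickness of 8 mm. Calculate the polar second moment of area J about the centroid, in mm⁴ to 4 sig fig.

J ≈ 1.513 × 10⁸ mm⁴

Decompose the section into non-overlapping parts with the origin at the bottom-left of its bounding rectangle.
Outer rectangle: 240 × 260, A = 62 400 mm², y = 130 mm, Ī = 351 520 000 mm⁴.
Inner void (subtracted): 224 × 244, A = 54 656 mm², y = 130 mm, Ī = 271 166 635 mm⁴.
By symmetry the centroid is at mid-height, ȳ = 130 mm.
All pieces are centred on the centroidal x-axis, so I = ΣĪ (holes subtracted) = 80 353 365 mm⁴.
Repeating about the centroidal y-axis gives I_y = 70 985 045 mm⁴.
Polar second moment: J = I_x + I_y = 151 338 411 mm⁴.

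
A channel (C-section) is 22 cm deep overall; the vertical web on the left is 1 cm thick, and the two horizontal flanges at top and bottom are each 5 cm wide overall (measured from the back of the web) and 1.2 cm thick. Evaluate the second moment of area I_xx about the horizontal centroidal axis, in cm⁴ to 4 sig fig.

Decompose the section into non-overlapping parts with the origin at the bottom-left of its bounding rectangle.
Web: 1 × 22, A = 22 cm², y = 11 cm, Ī = 887.333 cm⁴.
Top flange (beyond web): 4 × 1.2, A = 4.8 cm², y = 21.4 cm, Ī = 0.576 cm⁴.
Bottom flange (beyond web): 4 × 1.2, A = 4.8 cm², y = 0.6 cm, Ī = 0.576 cm⁴.
By symmetry the centroid is at mid-height, ȳ = 11 cm.
Transfer each piece to the horizontal centroidal axis using Ī + A·d² with d = y − 11:
  web: d = 0 cm → contributes +887.333 cm⁴
  top flange (beyond web): d = 10.4 cm → contributes +519.744 cm⁴
  bottom flange (beyond web): d = -10.4 cm → contributes +519.744 cm⁴
Total I = 1926.82 cm⁴.

I_xx ≈ 1927 cm⁴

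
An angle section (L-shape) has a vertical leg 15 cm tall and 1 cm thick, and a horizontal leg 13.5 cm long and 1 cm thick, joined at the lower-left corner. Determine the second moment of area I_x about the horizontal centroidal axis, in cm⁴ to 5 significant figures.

I_x ≈ 616.38 cm⁴

Split into non-overlapping primitives; take the origin at the lower-left of the bounding box.
Vertical leg: 1 × 15, A = 15 cm², y = 7.5 cm, Ī = 281.25 cm⁴.
Horizontal leg (remainder): 12.5 × 1, A = 12.5 cm², y = 0.5 cm, Ī = 1.041667 cm⁴.
Centroid: ȳ = ΣA·y / ΣA = 4.318182 cm.
Transfer each piece to the horizontal centroidal axis using Ī + A·d² with d = y − 4.318182:
  vertical leg: d = 3.181818 cm → contributes +433.1095 cm⁴
  horizontal leg (remainder): d = -3.818182 cm → contributes +183.2731 cm⁴
Total I = 616.3826 cm⁴.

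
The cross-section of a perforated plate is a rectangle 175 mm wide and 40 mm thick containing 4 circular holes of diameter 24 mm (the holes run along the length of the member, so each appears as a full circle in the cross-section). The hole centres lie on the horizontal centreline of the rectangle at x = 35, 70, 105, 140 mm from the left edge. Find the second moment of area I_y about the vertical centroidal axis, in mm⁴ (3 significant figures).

I_y ≈ 1.50 × 10⁷ mm⁴

Break the section into simple shapes (no overlaps), measuring from the bottom-left corner of the bounding box.
Plate: 175 × 40, A = 7 000 mm², x = 87.5 mm, Ī = 17 864 583 mm⁴.
Hole 1 (subtracted): ⌀24, A = 452.39 mm², x = 35 mm, Ī = 16 286 mm⁴.
Hole 2 (subtracted): ⌀24, A = 452.39 mm², x = 70 mm, Ī = 16 286 mm⁴.
Hole 3 (subtracted): ⌀24, A = 452.39 mm², x = 105 mm, Ī = 16 286 mm⁴.
Hole 4 (subtracted): ⌀24, A = 452.39 mm², x = 140 mm, Ī = 16 286 mm⁴.
By symmetry the centroid is at mid-width, x̄ = 87.5 mm.
Transfer each piece to the vertical centroidal axis using Ī + A·d² with d = x − 87.5:
  plate: d = 0 mm → contributes +17 864 583 mm⁴
  hole 1: d = -52.5 mm → contributes −1 263 184 mm⁴
  hole 2: d = -17.5 mm → contributes −154 830 mm⁴
  hole 3: d = 17.5 mm → contributes −154 830 mm⁴
  hole 4: d = 52.5 mm → contributes −1 263 184 mm⁴
Total I = 15 028 555 mm⁴.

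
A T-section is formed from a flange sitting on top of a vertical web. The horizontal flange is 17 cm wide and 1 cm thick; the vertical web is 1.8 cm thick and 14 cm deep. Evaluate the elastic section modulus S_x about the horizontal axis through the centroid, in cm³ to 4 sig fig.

Break the section into simple shapes (no overlaps), measuring from the bottom-left corner of the bounding box.
Flange: 17 × 1, A = 17 cm², y = 14.5 cm, Ī = 1.41667 cm⁴.
Web: 1.8 × 14, A = 25.2 cm², y = 7 cm, Ī = 411.6 cm⁴.
Centroid: ȳ = ΣA·y / ΣA = 10.0213 cm.
Transfer each piece to the horizontal axis through the centroid using Ī + A·d² with d = y − 10.0213:
  flange: d = 4.47867 cm → contributes +342.411 cm⁴
  web: d = -3.02133 cm → contributes +641.636 cm⁴
Total I = 984.047 cm⁴.
Extreme fibre distance c = 10.0213 cm; S = I/c = 98.1953 cm³.

S_x ≈ 98.20 cm³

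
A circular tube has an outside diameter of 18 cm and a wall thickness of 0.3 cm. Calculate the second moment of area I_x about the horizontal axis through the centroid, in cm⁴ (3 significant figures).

I_x ≈ 653 cm⁴

Treat the section as a set of non-overlapping primitives; coordinates are from the bounding-box lower-left.
Outer circle: ⌀18, A = 254.47 cm², y = 9 cm, Ī = 5 153 cm⁴.
Bore (subtracted): ⌀17.4, A = 237.79 cm², y = 9 cm, Ī = 4499.5 cm⁴.
By symmetry the centroid is at mid-height, ȳ = 9 cm.
All pieces are centred on the horizontal axis through the centroid, so I = ΣĪ (holes subtracted) = 653.47 cm⁴.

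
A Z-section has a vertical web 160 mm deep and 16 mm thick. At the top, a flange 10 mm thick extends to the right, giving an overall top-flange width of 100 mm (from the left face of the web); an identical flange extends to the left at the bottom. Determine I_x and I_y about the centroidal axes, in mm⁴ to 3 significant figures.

I_x ≈ 1.49 × 10⁷ mm⁴, I_y ≈ 5.24 × 10⁶ mm⁴

Decompose the section into non-overlapping parts with the origin at the bottom-left of its bounding rectangle.
Web: 16 × 160, A = 2 560 mm², y = 80 mm, Ī = 5 461 333 mm⁴.
Top flange (beyond web): 84 × 10, A = 840 mm², y = 155 mm, Ī = 7 000 mm⁴.
Bottom flange (beyond web): 84 × 10, A = 840 mm², y = 5 mm, Ī = 7 000 mm⁴.
Centroid: ȳ = ΣA·y / ΣA = 80 mm.
Transfer each piece to the centroidal x-axis using Ī + A·d² with d = y − 80:
  web: d = 0 mm → contributes +5 461 333 mm⁴
  top flange (beyond web): d = 75 mm → contributes +4 732 000 mm⁴
  bottom flange (beyond web): d = -75 mm → contributes +4 732 000 mm⁴
Total I = 14 925 333 mm⁴.
For the y-axis: x̄ = 92 mm.
Repeating about the centroidal y-axis gives I_y = 5 242 453 mm⁴.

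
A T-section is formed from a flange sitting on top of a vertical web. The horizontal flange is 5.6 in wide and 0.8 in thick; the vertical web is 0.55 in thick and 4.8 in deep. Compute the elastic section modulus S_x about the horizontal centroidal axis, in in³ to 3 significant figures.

S_x ≈ 4.40 in³

Split into non-overlapping primitives; take the origin at the lower-left of the bounding box.
Flange: 5.6 × 0.8, A = 4.48 in², y = 5.2 in, Ī = 0.23893 in⁴.
Web: 0.55 × 4.8, A = 2.64 in², y = 2.4 in, Ī = 5.0688 in⁴.
Centroid: ȳ = ΣA·y / ΣA = 4.1618 in.
Transfer each piece to the horizontal centroidal axis using Ī + A·d² with d = y − 4.1618:
  flange: d = 1.0382 in → contributes +5.0678 in⁴
  web: d = -1.7618 in → contributes +13.263 in⁴
Total I = 18.331 in⁴.
Extreme fibre distance c = 4.1618 in; S = I/c = 4.4046 in³.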